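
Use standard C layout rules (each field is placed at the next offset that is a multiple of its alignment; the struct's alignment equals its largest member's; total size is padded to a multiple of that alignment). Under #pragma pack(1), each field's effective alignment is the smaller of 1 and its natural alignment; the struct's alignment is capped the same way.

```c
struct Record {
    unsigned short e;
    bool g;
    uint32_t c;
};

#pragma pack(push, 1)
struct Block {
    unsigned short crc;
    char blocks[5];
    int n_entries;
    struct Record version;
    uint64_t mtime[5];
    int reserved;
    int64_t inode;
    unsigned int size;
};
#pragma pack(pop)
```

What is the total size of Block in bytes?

75 bytes

Record: e at 0 (size 2, align 2) → ends 2; g at 2 (size 1, align 1) → ends 3; pad 1 to align 4 for c; c at 4 (size 4, align 4) → ends 8; total 8 bytes, alignment 4
crc at 0 (size 2, align 1) → ends 2
blocks at 2 (size 5, align 1) → ends 7
n_entries at 7 (size 4, align 1) → ends 11
version at 11 (size 8, align 1) → ends 19
mtime at 19 (size 40, align 1) → ends 59
reserved at 59 (size 4, align 1) → ends 63
inode at 63 (size 8, align 1) → ends 71
size at 71 (size 4, align 1) → ends 75
total 75 bytes, alignment 1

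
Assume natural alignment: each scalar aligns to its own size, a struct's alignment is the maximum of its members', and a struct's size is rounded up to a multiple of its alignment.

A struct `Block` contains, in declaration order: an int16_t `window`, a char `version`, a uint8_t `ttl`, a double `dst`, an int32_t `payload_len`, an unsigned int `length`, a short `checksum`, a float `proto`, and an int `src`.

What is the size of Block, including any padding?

window at 0 (size 2, align 2) → ends 2
version at 2 (size 1, align 1) → ends 3
ttl at 3 (size 1, align 1) → ends 4
pad 4 to align 8 for dst
dst at 8 (size 8, align 8) → ends 16
payload_len at 16 (size 4, align 4) → ends 20
length at 20 (size 4, align 4) → ends 24
checksum at 24 (size 2, align 2) → ends 26
pad 2 to align 4 for proto
proto at 28 (size 4, align 4) → ends 32
src at 32 (size 4, align 4) → ends 36
tail pad 4 to reach multiple of 8
total 40 bytes, alignment 8

40 bytes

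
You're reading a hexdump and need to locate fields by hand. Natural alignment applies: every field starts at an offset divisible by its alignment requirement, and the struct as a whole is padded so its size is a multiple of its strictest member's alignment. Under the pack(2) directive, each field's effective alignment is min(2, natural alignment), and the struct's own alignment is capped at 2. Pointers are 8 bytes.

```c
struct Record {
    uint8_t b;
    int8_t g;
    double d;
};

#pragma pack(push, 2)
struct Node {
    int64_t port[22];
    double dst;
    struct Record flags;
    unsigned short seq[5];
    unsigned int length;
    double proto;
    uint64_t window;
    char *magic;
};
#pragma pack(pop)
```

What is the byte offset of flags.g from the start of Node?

Record: 0..1  b  (1B, 1-aligned); 1..2  g  (1B, 1-aligned); 2..8  -- padding (6B); 8..16  d  (8B, 8-aligned); sizeof = 16, alignof = 8
0..176  port  (176B, 2-aligned)
176..184  dst  (8B, 2-aligned)
184..200  flags  (16B, 2-aligned)
within Record: g at 1
184 + 1 = 185

185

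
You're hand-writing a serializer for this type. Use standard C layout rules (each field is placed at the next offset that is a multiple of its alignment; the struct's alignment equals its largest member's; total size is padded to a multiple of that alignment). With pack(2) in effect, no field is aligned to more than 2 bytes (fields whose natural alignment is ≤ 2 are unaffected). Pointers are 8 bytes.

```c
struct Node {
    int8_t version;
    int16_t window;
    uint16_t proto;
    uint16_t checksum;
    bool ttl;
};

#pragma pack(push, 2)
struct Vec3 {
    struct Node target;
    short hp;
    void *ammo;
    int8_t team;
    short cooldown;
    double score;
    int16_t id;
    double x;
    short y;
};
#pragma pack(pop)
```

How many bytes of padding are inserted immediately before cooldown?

1

Node: version at 0 (size 1, align 1) → ends 1; pad 1 to align 2 for window; window at 2 (size 2, align 2) → ends 4; proto at 4 (size 2, align 2) → ends 6; checksum at 6 (size 2, align 2) → ends 8; ttl at 8 (size 1, align 1) → ends 9; tail pad 1 to reach multiple of 2; total 10 bytes, alignment 2
target at 0 (size 10, align 2) → ends 10
hp at 10 (size 2, align 2) → ends 12
ammo at 12 (size 8, align 2) → ends 20
team at 20 (size 1, align 1) → ends 21
pad 1 to align 2 for cooldown
cooldown at 22 (size 2, align 2) → ends 24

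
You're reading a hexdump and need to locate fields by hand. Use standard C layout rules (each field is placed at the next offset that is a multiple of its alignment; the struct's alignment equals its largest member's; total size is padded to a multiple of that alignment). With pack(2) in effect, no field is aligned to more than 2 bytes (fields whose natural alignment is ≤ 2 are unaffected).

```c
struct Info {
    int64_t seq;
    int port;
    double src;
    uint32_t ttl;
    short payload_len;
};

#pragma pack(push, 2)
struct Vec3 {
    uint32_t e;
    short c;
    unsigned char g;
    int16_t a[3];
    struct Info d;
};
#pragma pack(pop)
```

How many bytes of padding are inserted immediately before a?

Info: @0: seq [8B, align 8] → 8; @8: port [4B, align 4] → 12; +4 pad (align 8); @16: src [8B, align 8] → 24; @24: ttl [4B, align 4] → 28; @28: payload_len [2B, align 2] → 30; +2 tail pad (align 8); size 32, align 8
@0: e [4B, align 2] → 4
@4: c [2B, align 2] → 6
@6: g [1B, align 1] → 7
+1 pad (align 2)
@8: a [6B, align 2] → 14

1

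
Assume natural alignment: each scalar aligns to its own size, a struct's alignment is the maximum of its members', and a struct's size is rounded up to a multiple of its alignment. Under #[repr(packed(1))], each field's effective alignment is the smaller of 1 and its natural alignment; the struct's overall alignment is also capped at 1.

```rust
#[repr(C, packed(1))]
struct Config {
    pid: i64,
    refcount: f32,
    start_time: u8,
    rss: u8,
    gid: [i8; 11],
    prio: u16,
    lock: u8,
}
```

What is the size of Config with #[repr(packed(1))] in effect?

0..8  pid  (8B, 1-aligned)
8..12  refcount  (4B, 1-aligned)
12..13  start_time  (1B, 1-aligned)
13..14  rss  (1B, 1-aligned)
14..25  gid  (11B, 1-aligned)
25..27  prio  (2B, 1-aligned)
27..28  lock  (1B, 1-aligned)
sizeof = 28, alignof = 1

28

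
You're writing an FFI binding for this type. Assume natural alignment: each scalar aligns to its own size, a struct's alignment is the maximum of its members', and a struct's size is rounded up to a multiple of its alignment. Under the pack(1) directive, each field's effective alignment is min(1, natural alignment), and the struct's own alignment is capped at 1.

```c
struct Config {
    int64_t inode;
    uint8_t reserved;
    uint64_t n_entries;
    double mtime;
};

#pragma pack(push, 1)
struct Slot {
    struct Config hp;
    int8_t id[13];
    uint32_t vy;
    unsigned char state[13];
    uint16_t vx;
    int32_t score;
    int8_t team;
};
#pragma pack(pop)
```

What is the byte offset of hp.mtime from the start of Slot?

Config: inode at 0 (size 8, align 8) → ends 8; reserved at 8 (size 1, align 1) → ends 9; pad 7 to align 8 for n_entries; n_entries at 16 (size 8, align 8) → ends 24; mtime at 24 (size 8, align 8) → ends 32; total 32 bytes, alignment 8
hp at 0 (size 32, align 1) → ends 32
within Config: mtime at 24
0 + 24 = 24

24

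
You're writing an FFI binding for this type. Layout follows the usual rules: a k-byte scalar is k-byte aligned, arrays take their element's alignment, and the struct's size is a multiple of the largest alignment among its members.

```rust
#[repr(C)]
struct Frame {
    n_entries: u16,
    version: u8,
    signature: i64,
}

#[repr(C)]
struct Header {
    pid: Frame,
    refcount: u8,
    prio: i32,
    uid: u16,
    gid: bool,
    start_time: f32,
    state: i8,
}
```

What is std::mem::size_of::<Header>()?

Frame: @0: n_entries [2B, align 2] → 2; @2: version [1B, align 1] → 3; +5 pad (align 8); @8: signature [8B, align 8] → 16; size 16, align 8
@0: pid [16B, align 8] → 16
@16: refcount [1B, align 1] → 17
+3 pad (align 4)
@20: prio [4B, align 4] → 24
@24: uid [2B, align 2] → 26
@26: gid [1B, align 1] → 27
+1 pad (align 4)
@28: start_time [4B, align 4] → 32
@32: state [1B, align 1] → 33
+7 tail pad (align 8)
size 40, align 8

40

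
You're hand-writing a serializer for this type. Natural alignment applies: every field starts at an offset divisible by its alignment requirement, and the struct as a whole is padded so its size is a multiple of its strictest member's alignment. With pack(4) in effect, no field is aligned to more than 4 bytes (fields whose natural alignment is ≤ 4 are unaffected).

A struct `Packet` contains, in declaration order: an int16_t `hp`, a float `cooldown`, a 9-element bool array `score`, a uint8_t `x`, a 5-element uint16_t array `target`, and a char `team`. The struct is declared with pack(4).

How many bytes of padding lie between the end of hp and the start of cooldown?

0..2  hp  (2B, 2-aligned)
2..4  -- padding (2B)
4..8  cooldown  (4B, 4-aligned)

2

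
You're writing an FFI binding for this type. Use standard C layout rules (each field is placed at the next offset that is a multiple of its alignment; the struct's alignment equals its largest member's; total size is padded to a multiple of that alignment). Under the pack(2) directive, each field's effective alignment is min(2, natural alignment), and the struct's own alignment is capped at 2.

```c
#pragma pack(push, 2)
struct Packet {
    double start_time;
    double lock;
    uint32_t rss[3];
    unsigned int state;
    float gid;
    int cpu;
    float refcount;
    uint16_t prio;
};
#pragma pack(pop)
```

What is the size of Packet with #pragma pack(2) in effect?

46

0..8  start_time  (8B, 2-aligned)
8..16  lock  (8B, 2-aligned)
16..28  rss  (12B, 2-aligned)
28..32  state  (4B, 2-aligned)
32..36  gid  (4B, 2-aligned)
36..40  cpu  (4B, 2-aligned)
40..44  refcount  (4B, 2-aligned)
44..46  prio  (2B, 2-aligned)
sizeof = 46, alignof = 2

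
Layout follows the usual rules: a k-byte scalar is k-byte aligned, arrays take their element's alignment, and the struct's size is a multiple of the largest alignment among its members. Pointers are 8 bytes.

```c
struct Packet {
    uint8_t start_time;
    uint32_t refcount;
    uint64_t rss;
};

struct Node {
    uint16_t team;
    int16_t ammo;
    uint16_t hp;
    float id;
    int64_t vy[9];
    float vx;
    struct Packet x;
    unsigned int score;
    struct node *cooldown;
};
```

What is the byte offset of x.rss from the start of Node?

Packet: @0: start_time [1B, align 1] → 1; +3 pad (align 4); @4: refcount [4B, align 4] → 8; @8: rss [8B, align 8] → 16; size 16, align 8
@0: team [2B, align 2] → 2
@2: ammo [2B, align 2] → 4
@4: hp [2B, align 2] → 6
+2 pad (align 4)
@8: id [4B, align 4] → 12
+4 pad (align 8)
@16: vy [72B, align 8] → 88
@88: vx [4B, align 4] → 92
+4 pad (align 8)
@96: x [16B, align 8] → 112
within Packet: rss at 8
96 + 8 = 104

104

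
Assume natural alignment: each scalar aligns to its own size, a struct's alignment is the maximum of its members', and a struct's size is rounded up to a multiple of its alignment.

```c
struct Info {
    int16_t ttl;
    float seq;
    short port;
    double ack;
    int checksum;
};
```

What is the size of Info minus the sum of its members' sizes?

12

0..2  ttl  (2B, 2-aligned)
2..4  -- padding (2B)
4..8  seq  (4B, 4-aligned)
8..10  port  (2B, 2-aligned)
10..16  -- padding (6B)
16..24  ack  (8B, 8-aligned)
24..28  checksum  (4B, 4-aligned)
28..32  -- tail padding (4B)
sizeof = 32, alignof = 8
data bytes 20, size 32 → padding 12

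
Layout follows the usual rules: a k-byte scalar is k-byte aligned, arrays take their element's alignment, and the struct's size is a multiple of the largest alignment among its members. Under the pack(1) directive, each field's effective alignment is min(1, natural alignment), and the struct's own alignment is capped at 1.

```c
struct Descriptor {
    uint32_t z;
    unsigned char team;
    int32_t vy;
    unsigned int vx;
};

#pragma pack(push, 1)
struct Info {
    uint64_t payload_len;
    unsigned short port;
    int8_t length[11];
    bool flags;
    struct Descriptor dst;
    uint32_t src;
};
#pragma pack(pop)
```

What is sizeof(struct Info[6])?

252

Descriptor: 0..4  z  (4B, 4-aligned); 4..5  team  (1B, 1-aligned); 5..8  -- padding (3B); 8..12  vy  (4B, 4-aligned); 12..16  vx  (4B, 4-aligned); sizeof = 16, alignof = 4
0..8  payload_len  (8B, 1-aligned)
8..10  port  (2B, 1-aligned)
10..21  length  (11B, 1-aligned)
21..22  flags  (1B, 1-aligned)
22..38  dst  (16B, 1-aligned)
38..42  src  (4B, 1-aligned)
sizeof = 42, alignof = 1
array of 6: 6 × 42 = 252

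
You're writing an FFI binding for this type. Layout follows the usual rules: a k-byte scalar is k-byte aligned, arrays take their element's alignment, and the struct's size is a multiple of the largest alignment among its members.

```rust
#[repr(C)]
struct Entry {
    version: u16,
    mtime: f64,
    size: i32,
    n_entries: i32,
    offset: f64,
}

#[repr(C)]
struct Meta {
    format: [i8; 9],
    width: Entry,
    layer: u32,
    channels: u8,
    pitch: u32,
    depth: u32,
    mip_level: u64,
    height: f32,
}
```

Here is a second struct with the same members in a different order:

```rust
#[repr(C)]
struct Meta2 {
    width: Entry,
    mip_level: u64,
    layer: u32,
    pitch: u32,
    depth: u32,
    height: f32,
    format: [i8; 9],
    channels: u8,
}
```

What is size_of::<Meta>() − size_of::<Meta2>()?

Entry: 0..2  version  (2B, 2-aligned); 2..8  -- padding (6B); 8..16  mtime  (8B, 8-aligned); 16..20  size  (4B, 4-aligned); 20..24  n_entries  (4B, 4-aligned); 24..32  offset  (8B, 8-aligned); sizeof = 32, alignof = 8
0..9  format  (9B, 1-aligned)
9..16  -- padding (7B)
16..48  width  (32B, 8-aligned)
48..52  layer  (4B, 4-aligned)
52..53  channels  (1B, 1-aligned)
53..56  -- padding (3B)
56..60  pitch  (4B, 4-aligned)
60..64  depth  (4B, 4-aligned)
64..72  mip_level  (8B, 8-aligned)
72..76  height  (4B, 4-aligned)
76..80  -- tail padding (4B)
sizeof = 80, alignof = 8
— Meta2 —
0..32  width  (32B, 8-aligned)
32..40  mip_level  (8B, 8-aligned)
40..44  layer  (4B, 4-aligned)
44..48  pitch  (4B, 4-aligned)
48..52  depth  (4B, 4-aligned)
52..56  height  (4B, 4-aligned)
56..65  format  (9B, 1-aligned)
65..66  channels  (1B, 1-aligned)
66..72  -- tail padding (6B)
sizeof = 72, alignof = 8
80 − 72 = 8

8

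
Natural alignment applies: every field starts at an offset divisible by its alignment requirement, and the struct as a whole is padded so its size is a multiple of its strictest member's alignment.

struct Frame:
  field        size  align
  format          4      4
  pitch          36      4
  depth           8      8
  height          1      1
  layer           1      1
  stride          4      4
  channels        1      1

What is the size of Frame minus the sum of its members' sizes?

9

0..4  format  (4B, 4-aligned)
4..40  pitch  (36B, 4-aligned)
40..48  depth  (8B, 8-aligned)
48..49  height  (1B, 1-aligned)
49..50  layer  (1B, 1-aligned)
50..52  -- padding (2B)
52..56  stride  (4B, 4-aligned)
56..57  channels  (1B, 1-aligned)
57..64  -- tail padding (7B)
sizeof = 64, alignof = 8
data bytes 55, size 64 → padding 9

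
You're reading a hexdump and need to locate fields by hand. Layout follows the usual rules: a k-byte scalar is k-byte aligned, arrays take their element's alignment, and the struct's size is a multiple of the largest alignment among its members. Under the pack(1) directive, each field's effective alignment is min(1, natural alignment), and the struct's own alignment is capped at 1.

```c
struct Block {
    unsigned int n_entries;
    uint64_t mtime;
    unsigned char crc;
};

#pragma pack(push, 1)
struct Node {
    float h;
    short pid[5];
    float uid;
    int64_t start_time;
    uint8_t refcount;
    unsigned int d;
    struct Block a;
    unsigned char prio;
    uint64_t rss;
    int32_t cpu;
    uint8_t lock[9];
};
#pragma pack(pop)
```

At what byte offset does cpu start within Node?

Block: 0..4  n_entries  (4B, 4-aligned); 4..8  -- padding (4B); 8..16  mtime  (8B, 8-aligned); 16..17  crc  (1B, 1-aligned); 17..24  -- tail padding (7B); sizeof = 24, alignof = 8
0..4  h  (4B, 1-aligned)
4..14  pid  (10B, 1-aligned)
14..18  uid  (4B, 1-aligned)
18..26  start_time  (8B, 1-aligned)
26..27  refcount  (1B, 1-aligned)
27..31  d  (4B, 1-aligned)
31..55  a  (24B, 1-aligned)
55..56  prio  (1B, 1-aligned)
56..64  rss  (8B, 1-aligned)
64..68  cpu  (4B, 1-aligned)

64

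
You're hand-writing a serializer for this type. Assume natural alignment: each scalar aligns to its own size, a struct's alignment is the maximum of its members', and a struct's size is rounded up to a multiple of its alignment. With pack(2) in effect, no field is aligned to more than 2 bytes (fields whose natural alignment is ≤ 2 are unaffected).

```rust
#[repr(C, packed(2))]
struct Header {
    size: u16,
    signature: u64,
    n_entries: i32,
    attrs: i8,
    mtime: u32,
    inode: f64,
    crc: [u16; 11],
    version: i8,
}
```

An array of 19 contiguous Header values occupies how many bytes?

@0: size [2B, align 2] → 2
@2: signature [8B, align 2] → 10
@10: n_entries [4B, align 2] → 14
@14: attrs [1B, align 1] → 15
+1 pad (align 2)
@16: mtime [4B, align 2] → 20
@20: inode [8B, align 2] → 28
@28: crc [22B, align 2] → 50
@50: version [1B, align 1] → 51
+1 tail pad (align 2)
size 52, align 2
array of 19: 19 × 52 = 988

988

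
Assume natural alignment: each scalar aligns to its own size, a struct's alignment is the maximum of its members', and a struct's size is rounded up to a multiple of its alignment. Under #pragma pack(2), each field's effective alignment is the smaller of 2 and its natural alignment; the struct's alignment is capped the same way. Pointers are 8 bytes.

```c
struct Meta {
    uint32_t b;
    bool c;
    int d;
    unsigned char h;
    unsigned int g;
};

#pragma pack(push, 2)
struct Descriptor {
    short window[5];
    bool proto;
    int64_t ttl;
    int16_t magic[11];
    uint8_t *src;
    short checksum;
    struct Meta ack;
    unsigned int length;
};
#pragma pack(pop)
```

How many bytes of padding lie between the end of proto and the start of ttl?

1

Meta: b at 0 (size 4, align 4) → ends 4; c at 4 (size 1, align 1) → ends 5; pad 3 to align 4 for d; d at 8 (size 4, align 4) → ends 12; h at 12 (size 1, align 1) → ends 13; pad 3 to align 4 for g; g at 16 (size 4, align 4) → ends 20; total 20 bytes, alignment 4
window at 0 (size 10, align 2) → ends 10
proto at 10 (size 1, align 1) → ends 11
pad 1 to align 2 for ttl
ttl at 12 (size 8, align 2) → ends 20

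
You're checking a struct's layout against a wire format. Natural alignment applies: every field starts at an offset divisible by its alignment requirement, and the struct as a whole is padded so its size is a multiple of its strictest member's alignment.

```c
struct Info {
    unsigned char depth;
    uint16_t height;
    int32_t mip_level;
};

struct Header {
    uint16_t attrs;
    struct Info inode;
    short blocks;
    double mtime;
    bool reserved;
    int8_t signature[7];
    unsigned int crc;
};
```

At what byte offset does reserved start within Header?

Info: depth at 0 (size 1, align 1) → ends 1; pad 1 to align 2 for height; height at 2 (size 2, align 2) → ends 4; mip_level at 4 (size 4, align 4) → ends 8; total 8 bytes, alignment 4
attrs at 0 (size 2, align 2) → ends 2
pad 2 to align 4 for inode
inode at 4 (size 8, align 4) → ends 12
blocks at 12 (size 2, align 2) → ends 14
pad 2 to align 8 for mtime
mtime at 16 (size 8, align 8) → ends 24
reserved at 24 (size 1, align 1) → ends 25

24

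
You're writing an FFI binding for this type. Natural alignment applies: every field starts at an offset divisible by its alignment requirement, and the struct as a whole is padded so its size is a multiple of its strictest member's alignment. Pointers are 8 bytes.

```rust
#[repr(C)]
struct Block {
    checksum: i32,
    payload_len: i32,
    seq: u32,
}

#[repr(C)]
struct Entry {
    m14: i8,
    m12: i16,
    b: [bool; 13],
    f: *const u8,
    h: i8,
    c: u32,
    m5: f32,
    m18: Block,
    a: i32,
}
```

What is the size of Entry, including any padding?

64

Block: checksum at 0 (size 4, align 4) → ends 4; payload_len at 4 (size 4, align 4) → ends 8; seq at 8 (size 4, align 4) → ends 12; total 12 bytes, alignment 4
m14 at 0 (size 1, align 1) → ends 1
pad 1 to align 2 for m12
m12 at 2 (size 2, align 2) → ends 4
b at 4 (size 13, align 1) → ends 17
pad 7 to align 8 for f
f at 24 (size 8, align 8) → ends 32
h at 32 (size 1, align 1) → ends 33
pad 3 to align 4 for c
c at 36 (size 4, align 4) → ends 40
m5 at 40 (size 4, align 4) → ends 44
m18 at 44 (size 12, align 4) → ends 56
a at 56 (size 4, align 4) → ends 60
tail pad 4 to reach multiple of 8
total 64 bytes, alignment 8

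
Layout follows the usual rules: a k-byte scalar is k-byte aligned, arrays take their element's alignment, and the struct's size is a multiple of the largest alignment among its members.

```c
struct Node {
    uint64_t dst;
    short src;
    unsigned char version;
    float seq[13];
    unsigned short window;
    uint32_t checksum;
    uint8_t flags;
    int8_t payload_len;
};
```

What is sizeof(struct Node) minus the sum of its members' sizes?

@0: dst [8B, align 8] → 8
@8: src [2B, align 2] → 10
@10: version [1B, align 1] → 11
+1 pad (align 4)
@12: seq [52B, align 4] → 64
@64: window [2B, align 2] → 66
+2 pad (align 4)
@68: checksum [4B, align 4] → 72
@72: flags [1B, align 1] → 73
@73: payload_len [1B, align 1] → 74
+6 tail pad (align 8)
size 80, align 8
data bytes 71, size 80 → padding 9

9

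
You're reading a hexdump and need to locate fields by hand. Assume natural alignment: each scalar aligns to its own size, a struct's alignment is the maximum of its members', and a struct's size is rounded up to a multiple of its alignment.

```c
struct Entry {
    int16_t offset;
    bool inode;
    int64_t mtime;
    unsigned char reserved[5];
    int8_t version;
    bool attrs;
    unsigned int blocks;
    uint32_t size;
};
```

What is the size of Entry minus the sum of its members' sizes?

offset at 0 (size 2, align 2) → ends 2
inode at 2 (size 1, align 1) → ends 3
pad 5 to align 8 for mtime
mtime at 8 (size 8, align 8) → ends 16
reserved at 16 (size 5, align 1) → ends 21
version at 21 (size 1, align 1) → ends 22
attrs at 22 (size 1, align 1) → ends 23
pad 1 to align 4 for blocks
blocks at 24 (size 4, align 4) → ends 28
size at 28 (size 4, align 4) → ends 32
total 32 bytes, alignment 8
data bytes 26, size 32 → padding 6

6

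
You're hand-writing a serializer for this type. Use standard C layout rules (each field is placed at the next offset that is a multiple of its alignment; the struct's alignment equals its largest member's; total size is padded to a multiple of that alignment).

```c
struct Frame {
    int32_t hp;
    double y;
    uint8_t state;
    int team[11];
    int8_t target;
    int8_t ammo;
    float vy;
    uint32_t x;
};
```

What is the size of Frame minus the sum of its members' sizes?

13

@0: hp [4B, align 4] → 4
+4 pad (align 8)
@8: y [8B, align 8] → 16
@16: state [1B, align 1] → 17
+3 pad (align 4)
@20: team [44B, align 4] → 64
@64: target [1B, align 1] → 65
@65: ammo [1B, align 1] → 66
+2 pad (align 4)
@68: vy [4B, align 4] → 72
@72: x [4B, align 4] → 76
+4 tail pad (align 8)
size 80, align 8
data bytes 67, size 80 → padding 13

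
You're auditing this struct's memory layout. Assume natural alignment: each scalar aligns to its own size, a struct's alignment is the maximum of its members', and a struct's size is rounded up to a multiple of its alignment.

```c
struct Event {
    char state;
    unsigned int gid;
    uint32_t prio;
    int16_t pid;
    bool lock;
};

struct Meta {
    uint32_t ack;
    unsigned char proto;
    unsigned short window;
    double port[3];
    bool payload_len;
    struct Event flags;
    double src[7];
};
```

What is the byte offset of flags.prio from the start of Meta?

Event: 0..1  state  (1B, 1-aligned); 1..4  -- padding (3B); 4..8  gid  (4B, 4-aligned); 8..12  prio  (4B, 4-aligned); 12..14  pid  (2B, 2-aligned); 14..15  lock  (1B, 1-aligned); 15..16  -- tail padding (1B); sizeof = 16, alignof = 4
0..4  ack  (4B, 4-aligned)
4..5  proto  (1B, 1-aligned)
5..6  -- padding (1B)
6..8  window  (2B, 2-aligned)
8..32  port  (24B, 8-aligned)
32..33  payload_len  (1B, 1-aligned)
33..36  -- padding (3B)
36..52  flags  (16B, 4-aligned)
within Event: prio at 8
36 + 8 = 44

44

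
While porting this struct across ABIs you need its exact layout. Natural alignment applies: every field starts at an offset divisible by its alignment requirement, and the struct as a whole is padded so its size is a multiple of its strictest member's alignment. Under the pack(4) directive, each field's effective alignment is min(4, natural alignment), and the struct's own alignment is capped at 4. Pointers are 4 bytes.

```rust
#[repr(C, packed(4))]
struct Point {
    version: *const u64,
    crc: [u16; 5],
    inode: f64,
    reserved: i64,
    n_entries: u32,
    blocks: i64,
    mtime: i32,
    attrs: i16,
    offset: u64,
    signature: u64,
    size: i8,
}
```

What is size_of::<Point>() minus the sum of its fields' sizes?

7

@0: version [4B, align 4] → 4
@4: crc [10B, align 2] → 14
+2 pad (align 4)
@16: inode [8B, align 4] → 24
@24: reserved [8B, align 4] → 32
@32: n_entries [4B, align 4] → 36
@36: blocks [8B, align 4] → 44
@44: mtime [4B, align 4] → 48
@48: attrs [2B, align 2] → 50
+2 pad (align 4)
@52: offset [8B, align 4] → 60
@60: signature [8B, align 4] → 68
@68: size [1B, align 1] → 69
+3 tail pad (align 4)
size 72, align 4
data bytes 65, size 72 → padding 7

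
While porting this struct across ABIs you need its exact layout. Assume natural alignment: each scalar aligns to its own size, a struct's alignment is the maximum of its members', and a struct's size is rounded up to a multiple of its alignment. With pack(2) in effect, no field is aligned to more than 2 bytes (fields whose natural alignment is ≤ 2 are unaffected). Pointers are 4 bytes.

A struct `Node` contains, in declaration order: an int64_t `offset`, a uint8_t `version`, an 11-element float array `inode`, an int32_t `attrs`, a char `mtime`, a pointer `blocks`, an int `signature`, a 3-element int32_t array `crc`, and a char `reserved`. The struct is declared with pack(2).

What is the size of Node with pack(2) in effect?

82

0..8  offset  (8B, 2-aligned)
8..9  version  (1B, 1-aligned)
9..10  -- padding (1B)
10..54  inode  (44B, 2-aligned)
54..58  attrs  (4B, 2-aligned)
58..59  mtime  (1B, 1-aligned)
59..60  -- padding (1B)
60..64  blocks  (4B, 2-aligned)
64..68  signature  (4B, 2-aligned)
68..80  crc  (12B, 2-aligned)
80..81  reserved  (1B, 1-aligned)
81..82  -- tail padding (1B)
sizeof = 82, alignof = 2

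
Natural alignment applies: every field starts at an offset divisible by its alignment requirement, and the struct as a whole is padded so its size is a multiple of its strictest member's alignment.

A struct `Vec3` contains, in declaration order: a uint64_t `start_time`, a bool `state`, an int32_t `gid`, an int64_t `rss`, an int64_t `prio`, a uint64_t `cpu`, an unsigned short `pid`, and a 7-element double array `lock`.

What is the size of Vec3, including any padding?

104

@0: start_time [8B, align 8] → 8
@8: state [1B, align 1] → 9
+3 pad (align 4)
@12: gid [4B, align 4] → 16
@16: rss [8B, align 8] → 24
@24: prio [8B, align 8] → 32
@32: cpu [8B, align 8] → 40
@40: pid [2B, align 2] → 42
+6 pad (align 8)
@48: lock [56B, align 8] → 104
size 104, align 8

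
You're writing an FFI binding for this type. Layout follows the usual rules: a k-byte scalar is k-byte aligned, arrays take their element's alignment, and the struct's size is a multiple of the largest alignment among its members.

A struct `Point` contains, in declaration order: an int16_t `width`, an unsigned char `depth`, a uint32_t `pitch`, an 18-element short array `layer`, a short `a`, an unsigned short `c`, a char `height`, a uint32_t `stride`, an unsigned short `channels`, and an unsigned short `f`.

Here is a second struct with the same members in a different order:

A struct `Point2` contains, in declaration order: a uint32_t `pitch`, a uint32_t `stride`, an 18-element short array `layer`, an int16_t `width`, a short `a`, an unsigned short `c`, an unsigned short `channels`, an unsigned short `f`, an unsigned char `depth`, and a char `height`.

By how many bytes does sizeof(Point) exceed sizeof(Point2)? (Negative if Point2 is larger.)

4

@0: width [2B, align 2] → 2
@2: depth [1B, align 1] → 3
+1 pad (align 4)
@4: pitch [4B, align 4] → 8
@8: layer [36B, align 2] → 44
@44: a [2B, align 2] → 46
@46: c [2B, align 2] → 48
@48: height [1B, align 1] → 49
+3 pad (align 4)
@52: stride [4B, align 4] → 56
@56: channels [2B, align 2] → 58
@58: f [2B, align 2] → 60
size 60, align 4
— Point2 —
@0: pitch [4B, align 4] → 4
@4: stride [4B, align 4] → 8
@8: layer [36B, align 2] → 44
@44: width [2B, align 2] → 46
@46: a [2B, align 2] → 48
@48: c [2B, align 2] → 50
@50: channels [2B, align 2] → 52
@52: f [2B, align 2] → 54
@54: depth [1B, align 1] → 55
@55: height [1B, align 1] → 56
size 56, align 4
60 − 56 = 4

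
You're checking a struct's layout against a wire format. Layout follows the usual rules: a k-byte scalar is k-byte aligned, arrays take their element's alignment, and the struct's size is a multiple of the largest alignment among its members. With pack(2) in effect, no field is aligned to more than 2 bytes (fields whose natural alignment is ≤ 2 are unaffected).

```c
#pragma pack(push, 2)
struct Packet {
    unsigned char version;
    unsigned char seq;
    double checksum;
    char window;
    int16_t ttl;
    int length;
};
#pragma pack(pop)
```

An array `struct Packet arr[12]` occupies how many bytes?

216

@0: version [1B, align 1] → 1
@1: seq [1B, align 1] → 2
@2: checksum [8B, align 2] → 10
@10: window [1B, align 1] → 11
+1 pad (align 2)
@12: ttl [2B, align 2] → 14
@14: length [4B, align 2] → 18
size 18, align 2
array of 12: 12 × 18 = 216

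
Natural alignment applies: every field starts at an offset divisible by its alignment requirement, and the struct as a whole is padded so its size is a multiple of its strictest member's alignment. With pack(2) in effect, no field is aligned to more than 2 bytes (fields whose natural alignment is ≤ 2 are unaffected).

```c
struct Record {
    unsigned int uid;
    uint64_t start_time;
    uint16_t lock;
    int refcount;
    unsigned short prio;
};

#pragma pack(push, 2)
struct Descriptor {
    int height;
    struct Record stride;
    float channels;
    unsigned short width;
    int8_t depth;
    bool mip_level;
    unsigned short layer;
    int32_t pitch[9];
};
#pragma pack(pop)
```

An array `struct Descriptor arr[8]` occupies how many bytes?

Record: @0: uid [4B, align 4] → 4; +4 pad (align 8); @8: start_time [8B, align 8] → 16; @16: lock [2B, align 2] → 18; +2 pad (align 4); @20: refcount [4B, align 4] → 24; @24: prio [2B, align 2] → 26; +6 tail pad (align 8); size 32, align 8
@0: height [4B, align 2] → 4
@4: stride [32B, align 2] → 36
@36: channels [4B, align 2] → 40
@40: width [2B, align 2] → 42
@42: depth [1B, align 1] → 43
@43: mip_level [1B, align 1] → 44
@44: layer [2B, align 2] → 46
@46: pitch [36B, align 2] → 82
size 82, align 2
array of 8: 8 × 82 = 656

656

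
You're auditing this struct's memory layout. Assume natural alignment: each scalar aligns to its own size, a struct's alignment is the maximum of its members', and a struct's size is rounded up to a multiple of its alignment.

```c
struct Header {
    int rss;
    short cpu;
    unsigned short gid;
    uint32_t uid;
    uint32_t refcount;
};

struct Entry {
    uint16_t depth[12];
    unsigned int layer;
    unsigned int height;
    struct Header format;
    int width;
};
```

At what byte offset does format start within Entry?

Header: @0: rss [4B, align 4] → 4; @4: cpu [2B, align 2] → 6; @6: gid [2B, align 2] → 8; @8: uid [4B, align 4] → 12; @12: refcount [4B, align 4] → 16; size 16, align 4
@0: depth [24B, align 2] → 24
@24: layer [4B, align 4] → 28
@28: height [4B, align 4] → 32
@32: format [16B, align 4] → 48

32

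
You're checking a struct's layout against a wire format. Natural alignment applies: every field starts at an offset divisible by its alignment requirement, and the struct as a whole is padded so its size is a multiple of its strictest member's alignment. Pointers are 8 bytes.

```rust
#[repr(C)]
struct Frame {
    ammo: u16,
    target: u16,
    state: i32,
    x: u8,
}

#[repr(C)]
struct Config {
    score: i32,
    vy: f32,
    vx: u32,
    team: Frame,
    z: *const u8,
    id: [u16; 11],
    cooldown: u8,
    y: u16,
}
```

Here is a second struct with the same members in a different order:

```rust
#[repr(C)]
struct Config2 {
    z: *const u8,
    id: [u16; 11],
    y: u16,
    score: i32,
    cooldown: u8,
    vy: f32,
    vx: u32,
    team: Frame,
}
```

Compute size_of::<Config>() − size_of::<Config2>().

Frame: ammo at 0 (size 2, align 2) → ends 2; target at 2 (size 2, align 2) → ends 4; state at 4 (size 4, align 4) → ends 8; x at 8 (size 1, align 1) → ends 9; tail pad 3 to reach multiple of 4; total 12 bytes, alignment 4
score at 0 (size 4, align 4) → ends 4
vy at 4 (size 4, align 4) → ends 8
vx at 8 (size 4, align 4) → ends 12
team at 12 (size 12, align 4) → ends 24
z at 24 (size 8, align 8) → ends 32
id at 32 (size 22, align 2) → ends 54
cooldown at 54 (size 1, align 1) → ends 55
pad 1 to align 2 for y
y at 56 (size 2, align 2) → ends 58
tail pad 6 to reach multiple of 8
total 64 bytes, alignment 8
— Config2 —
z at 0 (size 8, align 8) → ends 8
id at 8 (size 22, align 2) → ends 30
y at 30 (size 2, align 2) → ends 32
score at 32 (size 4, align 4) → ends 36
cooldown at 36 (size 1, align 1) → ends 37
pad 3 to align 4 for vy
vy at 40 (size 4, align 4) → ends 44
vx at 44 (size 4, align 4) → ends 48
team at 48 (size 12, align 4) → ends 60
tail pad 4 to reach multiple of 8
total 64 bytes, alignment 8
64 − 64 = 0

0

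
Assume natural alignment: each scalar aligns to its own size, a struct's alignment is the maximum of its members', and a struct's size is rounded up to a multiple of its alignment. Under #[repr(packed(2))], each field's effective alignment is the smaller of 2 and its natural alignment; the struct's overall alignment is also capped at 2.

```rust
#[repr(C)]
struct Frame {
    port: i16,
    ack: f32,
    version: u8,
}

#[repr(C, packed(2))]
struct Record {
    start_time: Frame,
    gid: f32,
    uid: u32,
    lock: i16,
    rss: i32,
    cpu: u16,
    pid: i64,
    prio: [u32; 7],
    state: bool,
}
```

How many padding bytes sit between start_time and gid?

Frame: port at 0 (size 2, align 2) → ends 2; pad 2 to align 4 for ack; ack at 4 (size 4, align 4) → ends 8; version at 8 (size 1, align 1) → ends 9; tail pad 3 to reach multiple of 4; total 12 bytes, alignment 4
start_time at 0 (size 12, align 2) → ends 12
gid at 12 (size 4, align 2) → ends 16

0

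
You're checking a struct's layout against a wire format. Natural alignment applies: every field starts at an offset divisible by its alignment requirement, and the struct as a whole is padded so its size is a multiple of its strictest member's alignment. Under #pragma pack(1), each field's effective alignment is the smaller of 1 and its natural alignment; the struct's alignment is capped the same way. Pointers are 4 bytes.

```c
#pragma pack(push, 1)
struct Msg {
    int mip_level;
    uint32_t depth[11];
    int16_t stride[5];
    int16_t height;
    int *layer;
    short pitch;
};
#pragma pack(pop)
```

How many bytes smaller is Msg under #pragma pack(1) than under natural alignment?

natural layout:
  @0: mip_level [4B, align 4] → 4
  @4: depth [44B, align 4] → 48
  @48: stride [10B, align 2] → 58
  @58: height [2B, align 2] → 60
  @60: layer [4B, align 4] → 64
  @64: pitch [2B, align 2] → 66
  +2 tail pad (align 4)
  size 68, align 4
packed(1) layout:
  @0: mip_level [4B, align 1] → 4
  @4: depth [44B, align 1] → 48
  @48: stride [10B, align 1] → 58
  @58: height [2B, align 1] → 60
  @60: layer [4B, align 1] → 64
  @64: pitch [2B, align 1] → 66
  size 66, align 1
68 − 66 = 2

2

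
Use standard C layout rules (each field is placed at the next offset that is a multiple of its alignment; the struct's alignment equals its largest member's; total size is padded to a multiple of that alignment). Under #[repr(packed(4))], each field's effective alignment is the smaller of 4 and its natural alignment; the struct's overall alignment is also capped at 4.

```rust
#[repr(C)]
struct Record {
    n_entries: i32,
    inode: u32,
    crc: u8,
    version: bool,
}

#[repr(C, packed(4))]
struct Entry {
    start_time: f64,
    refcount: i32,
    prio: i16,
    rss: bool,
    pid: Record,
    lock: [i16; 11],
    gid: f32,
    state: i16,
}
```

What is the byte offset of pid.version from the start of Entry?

Record: 0..4  n_entries  (4B, 4-aligned); 4..8  inode  (4B, 4-aligned); 8..9  crc  (1B, 1-aligned); 9..10  version  (1B, 1-aligned); 10..12  -- tail padding (2B); sizeof = 12, alignof = 4
0..8  start_time  (8B, 4-aligned)
8..12  refcount  (4B, 4-aligned)
12..14  prio  (2B, 2-aligned)
14..15  rss  (1B, 1-aligned)
15..16  -- padding (1B)
16..28  pid  (12B, 4-aligned)
within Record: version at 9
16 + 9 = 25

25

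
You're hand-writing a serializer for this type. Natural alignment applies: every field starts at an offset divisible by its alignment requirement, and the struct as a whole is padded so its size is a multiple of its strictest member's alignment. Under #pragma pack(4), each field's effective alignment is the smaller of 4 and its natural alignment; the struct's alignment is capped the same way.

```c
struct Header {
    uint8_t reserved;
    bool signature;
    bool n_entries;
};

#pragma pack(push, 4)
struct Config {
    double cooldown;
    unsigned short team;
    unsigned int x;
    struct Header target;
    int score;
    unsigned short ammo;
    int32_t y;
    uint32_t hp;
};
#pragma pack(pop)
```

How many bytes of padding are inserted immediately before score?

Header: @0: reserved [1B, align 1] → 1; @1: signature [1B, align 1] → 2; @2: n_entries [1B, align 1] → 3; size 3, align 1
@0: cooldown [8B, align 4] → 8
@8: team [2B, align 2] → 10
+2 pad (align 4)
@12: x [4B, align 4] → 16
@16: target [3B, align 1] → 19
+1 pad (align 4)
@20: score [4B, align 4] → 24

1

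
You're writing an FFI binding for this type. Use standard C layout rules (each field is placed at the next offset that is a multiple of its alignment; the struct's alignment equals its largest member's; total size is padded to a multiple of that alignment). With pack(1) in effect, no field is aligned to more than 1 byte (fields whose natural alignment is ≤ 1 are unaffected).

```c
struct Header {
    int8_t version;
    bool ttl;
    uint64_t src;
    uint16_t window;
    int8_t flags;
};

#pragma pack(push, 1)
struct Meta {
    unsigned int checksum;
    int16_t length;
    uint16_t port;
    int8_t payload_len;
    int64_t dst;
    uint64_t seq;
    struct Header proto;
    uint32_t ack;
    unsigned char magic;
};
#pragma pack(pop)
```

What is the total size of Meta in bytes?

Header: @0: version [1B, align 1] → 1; @1: ttl [1B, align 1] → 2; +6 pad (align 8); @8: src [8B, align 8] → 16; @16: window [2B, align 2] → 18; @18: flags [1B, align 1] → 19; +5 tail pad (align 8); size 24, align 8
@0: checksum [4B, align 1] → 4
@4: length [2B, align 1] → 6
@6: port [2B, align 1] → 8
@8: payload_len [1B, align 1] → 9
@9: dst [8B, align 1] → 17
@17: seq [8B, align 1] → 25
@25: proto [24B, align 1] → 49
@49: ack [4B, align 1] → 53
@53: magic [1B, align 1] → 54
size 54, align 1

54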